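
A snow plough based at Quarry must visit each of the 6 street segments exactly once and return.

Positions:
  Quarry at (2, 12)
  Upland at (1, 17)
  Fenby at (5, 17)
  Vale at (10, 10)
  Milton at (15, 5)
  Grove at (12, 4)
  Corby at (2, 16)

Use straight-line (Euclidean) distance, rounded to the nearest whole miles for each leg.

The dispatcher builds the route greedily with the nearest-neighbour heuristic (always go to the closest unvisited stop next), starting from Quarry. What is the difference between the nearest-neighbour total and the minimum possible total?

Quarry: Corby=4, Upland=5, Fenby=6, Vale=8, Grove=13, Milton=15 ⇒ Corby
Corby: Upland=1, Fenby=3, Vale=10, Grove=16, Milton=17 ⇒ Upland
Upland: Fenby=4, Vale=11, Grove=17, Milton=18 ⇒ Fenby
Fenby: Vale=9, Grove=15, Milton=16 ⇒ Vale
Vale: Grove=6, Milton=7 ⇒ Grove
Grove: Milton=3 ⇒ Milton
NN route Quarry → Corby → Upland → Fenby → Vale → Grove → Milton → Quarry costs 42.
Optimal: Quarry → Upland → Corby → Fenby → Vale → Milton → Grove → Quarry costs 41 (by enumerating all 360 distinct tours).
Excess = 42 − 41 = 1.

The nearest-neighbour route is 1 miles longer than optimal.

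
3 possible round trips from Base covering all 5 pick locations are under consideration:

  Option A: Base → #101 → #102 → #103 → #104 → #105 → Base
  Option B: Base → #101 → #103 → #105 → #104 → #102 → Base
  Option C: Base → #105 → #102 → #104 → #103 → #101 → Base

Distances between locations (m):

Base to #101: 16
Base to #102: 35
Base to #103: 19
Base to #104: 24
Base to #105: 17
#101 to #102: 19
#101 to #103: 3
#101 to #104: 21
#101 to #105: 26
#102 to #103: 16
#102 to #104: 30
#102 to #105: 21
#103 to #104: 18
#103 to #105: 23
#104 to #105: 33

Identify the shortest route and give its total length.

105 m — Option C is the shortest.

Option A: 16 + 19 + 16 + 18 + 33 + 17 = 119
Option B: 16 + 3 + 23 + 33 + 30 + 35 = 140
Option C: 17 + 21 + 30 + 18 + 3 + 16 = 105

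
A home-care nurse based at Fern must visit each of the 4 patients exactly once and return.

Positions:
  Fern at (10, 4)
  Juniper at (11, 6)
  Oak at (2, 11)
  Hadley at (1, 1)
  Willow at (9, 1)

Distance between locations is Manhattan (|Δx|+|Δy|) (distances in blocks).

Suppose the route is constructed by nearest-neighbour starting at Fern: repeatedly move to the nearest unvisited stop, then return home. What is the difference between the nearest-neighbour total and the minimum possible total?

Excess over optimum: 4 blocks.

Fern: Juniper=3, Willow=4, Hadley=12, Oak=15 ⇒ Juniper
Juniper: Willow=7, Oak=14, Hadley=15 ⇒ Willow
Willow: Hadley=8, Oak=17 ⇒ Hadley
Hadley: Oak=11 ⇒ Oak
NN route Fern → Juniper → Willow → Hadley → Oak → Fern costs 44.
Optimal: Fern → Juniper → Oak → Hadley → Willow → Fern costs 40 (by enumerating all 12 distinct tours).
Excess = 44 − 40 = 4.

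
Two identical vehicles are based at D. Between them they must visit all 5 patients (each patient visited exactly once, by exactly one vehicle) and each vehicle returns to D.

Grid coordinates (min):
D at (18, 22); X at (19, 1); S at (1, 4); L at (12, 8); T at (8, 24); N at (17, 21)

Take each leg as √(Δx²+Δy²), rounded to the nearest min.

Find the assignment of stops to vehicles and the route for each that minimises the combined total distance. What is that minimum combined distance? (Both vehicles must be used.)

Minimum combined distance: 76 min.

Check every non-empty split of the stops between the two vehicles; for each half take its own optimal tour:
  {X} + {S, L, T, N}: 42 + 58 = 100
  {S} + {X, L, T, N}: 50 + 57 = 107
  {X, S} + {L, T, N}: 64 + 41 = 105
  {L} + {X, S, T, N}: 30 + 70 = 100
  {X, L} + {S, T, N}: 46 + 55 = 101
  {S, L} + {X, T, N}: 52 + 56 = 108
  … (15 splits in total)
  {X, S, L, T} + {N}: 74 + 2 = 76  ← best
Best: vehicle 1 D → X → L → S → T → D = 74; vehicle 2 D → N → D = 2; combined 76.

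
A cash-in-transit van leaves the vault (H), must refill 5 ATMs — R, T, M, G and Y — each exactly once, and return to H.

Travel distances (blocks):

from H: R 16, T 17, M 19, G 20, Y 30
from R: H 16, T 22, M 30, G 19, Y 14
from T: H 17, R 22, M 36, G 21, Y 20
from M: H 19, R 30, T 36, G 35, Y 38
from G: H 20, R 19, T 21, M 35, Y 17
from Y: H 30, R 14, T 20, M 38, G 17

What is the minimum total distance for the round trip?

With 5 stops there are 5!/2 = 60 distinct round trips (a route and its reverse cost the same).
H → R → T → M → G → Y → H: 16+22+36+35+17+30 = 156
H → R → T → M → Y → G → H: 16+22+36+38+17+20 = 149
H → R → T → G → M → Y → H: 16+22+21+35+38+30 = 162
H → R → T → G → Y → M → H: 16+22+21+17+38+19 = 133
H → R → T → Y → M → G → H: 16+22+20+38+35+20 = 151
H → R → T → Y → G → M → H: 16+22+20+17+35+19 = 129
H → R → M → T → G → Y → H: 16+30+36+21+17+30 = 150
H → R → M → T → Y → G → H: 16+30+36+20+17+20 = 139
H → R → M → G → T → Y → H: 16+30+35+21+20+30 = 152
H → R → M → G → Y → T → H: 16+30+35+17+20+17 = 135
H → R → M → Y → T → G → H: 16+30+38+20+21+20 = 145
H → R → M → Y → G → T → H: 16+30+38+17+21+17 = 139
H → R → G → T → M → Y → H: 16+19+21+36+38+30 = 160
H → R → G → T → Y → M → H: 16+19+21+20+38+19 = 133
… (46 more)
H → T → G → Y → R → M → H: 17+21+17+14+30+19 = 118  ← best
The minimum is 118.
One optimal route: H → T → G → Y → R → M → H (or its reverse).

118 blocks — the shortest possible round trip.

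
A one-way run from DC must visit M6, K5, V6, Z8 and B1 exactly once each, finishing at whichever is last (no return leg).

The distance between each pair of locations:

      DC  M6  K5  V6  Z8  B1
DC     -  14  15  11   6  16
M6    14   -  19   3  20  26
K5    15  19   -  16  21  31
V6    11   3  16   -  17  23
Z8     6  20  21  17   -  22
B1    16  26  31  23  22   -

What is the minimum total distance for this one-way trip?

There are 5! = 120 possible orderings.
DC → M6 → K5 → V6 → Z8 → B1: 14+19+16+17+22 = 88
DC → M6 → K5 → V6 → B1 → Z8: 14+19+16+23+22 = 94
DC → M6 → K5 → Z8 → V6 → B1: 14+19+21+17+23 = 94
DC → M6 → K5 → Z8 → B1 → V6: 14+19+21+22+23 = 99
DC → M6 → K5 → B1 → V6 → Z8: 14+19+31+23+17 = 104
DC → M6 → K5 → B1 → Z8 → V6: 14+19+31+22+17 = 103
DC → M6 → V6 → K5 → Z8 → B1: 14+3+16+21+22 = 76
DC → M6 → V6 → K5 → B1 → Z8: 14+3+16+31+22 = 86
DC → M6 → V6 → Z8 → K5 → B1: 14+3+17+21+31 = 86
DC → M6 → V6 → Z8 → B1 → K5: 14+3+17+22+31 = 87
DC → M6 → V6 → B1 → K5 → Z8: 14+3+23+31+21 = 92
DC → M6 → V6 → B1 → Z8 → K5: 14+3+23+22+21 = 83
DC → M6 → Z8 → K5 → V6 → B1: 14+20+21+16+23 = 94
DC → M6 → Z8 → K5 → B1 → V6: 14+20+21+31+23 = 109
… (106 more)
DC → Z8 → K5 → M6 → V6 → B1: 6+21+19+3+23 = 72  ← best
The minimum is 72.
One shortest path: DC → Z8 → K5 → M6 → V6 → B1.

72 — the minimum one-way total.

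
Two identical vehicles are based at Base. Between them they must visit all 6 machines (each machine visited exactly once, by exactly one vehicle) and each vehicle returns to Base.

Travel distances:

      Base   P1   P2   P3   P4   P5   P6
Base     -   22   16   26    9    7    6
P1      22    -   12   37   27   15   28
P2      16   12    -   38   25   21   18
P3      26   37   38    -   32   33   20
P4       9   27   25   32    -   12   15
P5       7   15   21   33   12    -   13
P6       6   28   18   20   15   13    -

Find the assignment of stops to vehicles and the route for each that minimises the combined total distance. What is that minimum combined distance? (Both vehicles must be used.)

116 — the smallest possible combined total.

Try each way of splitting the stops between the two vehicles (each non-empty) and, for each split, find the best tour for each vehicle:
  {P1} + {P2, P3, P4, P5, P6}: 44 + 105 = 149
  {P2} + {P1, P3, P4, P5, P6}: 32 + 99 = 131
  {P1, P2} + {P3, P4, P5, P6}: 50 + 77 = 127
  {P3} + {P1, P2, P4, P5, P6}: 52 + 72 = 124
  {P1, P3} + {P2, P4, P5, P6}: 85 + 66 = 151
  {P2, P3} + {P1, P4, P5, P6}: 80 + 70 = 150
  … (31 splits in total)
  {P4} + {P1, P2, P3, P5, P6}: 18 + 98 = 116  ← best
Best: vehicle 1 Base → P4 → Base = 18; vehicle 2 Base → P3 → P6 → P2 → P1 → P5 → Base = 98; combined 116.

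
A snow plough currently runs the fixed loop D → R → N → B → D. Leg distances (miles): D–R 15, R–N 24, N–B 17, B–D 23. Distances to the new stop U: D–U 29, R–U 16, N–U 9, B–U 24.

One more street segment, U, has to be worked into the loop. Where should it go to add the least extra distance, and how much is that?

Insertion cost between consecutive stops i–j is d(i,U) + d(U,j) − d(i,j):
  between D and R: 29 + 16 − 15 = 30
  between R and N: 16 + 9 − 24 = 1
  between N and B: 9 + 24 − 17 = 16
  between B and D: 24 + 29 − 23 = 30
Cheapest insertion is between R and N, adding 1.
New total = 79 + 1 = 80.

Minimum extra distance: 1 miles, inserting U between R and N.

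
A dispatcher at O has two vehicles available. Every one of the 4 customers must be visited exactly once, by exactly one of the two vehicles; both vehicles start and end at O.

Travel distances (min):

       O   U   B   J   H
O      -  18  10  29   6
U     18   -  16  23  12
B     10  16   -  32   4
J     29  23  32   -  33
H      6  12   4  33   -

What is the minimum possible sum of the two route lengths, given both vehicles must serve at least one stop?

Check every non-empty split of the stops between the two vehicles; for each half take its own optimal tour:
  {U} + {B, J, H}: 36 + 71 = 107
  {B} + {U, J, H}: 20 + 70 = 90
  {U, B} + {J, H}: 44 + 68 = 112
  {J} + {U, B, H}: 58 + 44 = 102
  {U, J} + {B, H}: 70 + 20 = 90
  {B, J} + {U, H}: 71 + 36 = 107
  … (7 splits in total)
Best: vehicle 1 O → B → O = 20; vehicle 2 O → J → U → H → O = 70; combined 90.

90 min — the smallest possible combined total.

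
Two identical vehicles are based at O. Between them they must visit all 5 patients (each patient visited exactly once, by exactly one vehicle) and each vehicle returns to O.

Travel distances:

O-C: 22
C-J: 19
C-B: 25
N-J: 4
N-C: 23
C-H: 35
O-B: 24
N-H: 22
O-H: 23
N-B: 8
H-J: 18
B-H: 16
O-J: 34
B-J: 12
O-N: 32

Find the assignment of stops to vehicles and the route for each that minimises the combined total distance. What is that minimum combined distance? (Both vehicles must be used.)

121 — the smallest possible combined total.

Check every non-empty split of the stops between the two vehicles; for each half take its own optimal tour:
  {N} + {C, B, H, J}: 64 + 92 = 156
  {C} + {N, B, H, J}: 44 + 77 = 121
  {N, C} + {B, H, J}: 77 + 77 = 154
  {B} + {N, C, H, J}: 48 + 90 = 138
  {N, B} + {C, H, J}: 64 + 82 = 146
  {C, B} + {N, H, J}: 71 + 77 = 148
  … (15 splits in total)
Best: vehicle 1 O → C → O = 44; vehicle 2 O → B → N → J → H → O = 77; combined 121.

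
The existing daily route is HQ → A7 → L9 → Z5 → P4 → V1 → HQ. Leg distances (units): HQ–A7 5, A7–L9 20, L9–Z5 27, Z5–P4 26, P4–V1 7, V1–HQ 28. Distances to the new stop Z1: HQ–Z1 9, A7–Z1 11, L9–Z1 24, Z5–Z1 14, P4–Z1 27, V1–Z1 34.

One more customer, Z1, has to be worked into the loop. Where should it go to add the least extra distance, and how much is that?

Minimum extra distance: 11, inserting Z1 between L9 and Z5.

Insertion cost between consecutive stops i–j is d(i,Z1) + d(Z1,j) − d(i,j):
  between HQ and A7: 9 + 11 − 5 = 15
  between A7 and L9: 11 + 24 − 20 = 15
  between L9 and Z5: 24 + 14 − 27 = 11
  between Z5 and P4: 14 + 27 − 26 = 15
  between P4 and V1: 27 + 34 − 7 = 54
  between V1 and HQ: 34 + 9 − 28 = 15
Cheapest insertion is between L9 and Z5, adding 11.
New total = 113 + 11 = 124.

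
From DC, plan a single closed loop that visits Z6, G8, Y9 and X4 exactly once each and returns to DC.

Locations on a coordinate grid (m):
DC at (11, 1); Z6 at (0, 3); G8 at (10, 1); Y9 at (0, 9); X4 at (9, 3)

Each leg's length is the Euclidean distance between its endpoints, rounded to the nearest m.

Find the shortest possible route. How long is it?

Shortest round trip = 31 m.

With 4 stops there are 4!/2 = 12 distinct round trips (a route and its reverse cost the same).
DC - Z6 - G8 - Y9 - X4 - DC: 11+10+13+11+3 = 48
DC - Z6 - G8 - X4 - Y9 - DC: 11+10+2+11+14 = 48
DC - Z6 - Y9 - G8 - X4 - DC: 11+6+13+2+3 = 35
DC - Z6 - Y9 - X4 - G8 - DC: 11+6+11+2+1 = 31
DC - Z6 - X4 - G8 - Y9 - DC: 11+9+2+13+14 = 49
DC - Z6 - X4 - Y9 - G8 - DC: 11+9+11+13+1 = 45
DC - G8 - Z6 - Y9 - X4 - DC: 1+10+6+11+3 = 31
DC - G8 - Z6 - X4 - Y9 - DC: 1+10+9+11+14 = 45
DC - G8 - Y9 - Z6 - X4 - DC: 1+13+6+9+3 = 32
DC - G8 - X4 - Z6 - Y9 - DC: 1+2+9+6+14 = 32
DC - Y9 - Z6 - G8 - X4 - DC: 14+6+10+2+3 = 35
DC - Y9 - G8 - Z6 - X4 - DC: 14+13+10+9+3 = 49
The minimum is 31.
One optimal route: DC → Z6 → Y9 → X4 → G8 → DC (or its reverse).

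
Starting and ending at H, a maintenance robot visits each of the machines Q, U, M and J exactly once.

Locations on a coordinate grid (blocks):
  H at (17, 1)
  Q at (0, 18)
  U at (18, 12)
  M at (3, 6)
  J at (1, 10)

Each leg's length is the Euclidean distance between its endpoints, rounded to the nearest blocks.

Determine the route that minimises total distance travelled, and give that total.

With 4 stops there are 4!/2 = 12 distinct round trips (a route and its reverse cost the same).
H → Q → U → M → J → H: 24+19+16+4+18 = 81
H → Q → U → J → M → H: 24+19+17+4+15 = 79
H → Q → M → U → J → H: 24+12+16+17+18 = 87
H → Q → M → J → U → H: 24+12+4+17+11 = 68
H → Q → J → U → M → H: 24+8+17+16+15 = 80
H → Q → J → M → U → H: 24+8+4+16+11 = 63
H → U → Q → M → J → H: 11+19+12+4+18 = 64
H → U → Q → J → M → H: 11+19+8+4+15 = 57
H → U → M → Q → J → H: 11+16+12+8+18 = 65
H → U → J → Q → M → H: 11+17+8+12+15 = 63
H → M → Q → U → J → H: 15+12+19+17+18 = 81
H → M → U → Q → J → H: 15+16+19+8+18 = 76
The minimum is 57.
One optimal route: H → U → Q → J → M → H (or its reverse).

Minimum total distance: 57 blocks.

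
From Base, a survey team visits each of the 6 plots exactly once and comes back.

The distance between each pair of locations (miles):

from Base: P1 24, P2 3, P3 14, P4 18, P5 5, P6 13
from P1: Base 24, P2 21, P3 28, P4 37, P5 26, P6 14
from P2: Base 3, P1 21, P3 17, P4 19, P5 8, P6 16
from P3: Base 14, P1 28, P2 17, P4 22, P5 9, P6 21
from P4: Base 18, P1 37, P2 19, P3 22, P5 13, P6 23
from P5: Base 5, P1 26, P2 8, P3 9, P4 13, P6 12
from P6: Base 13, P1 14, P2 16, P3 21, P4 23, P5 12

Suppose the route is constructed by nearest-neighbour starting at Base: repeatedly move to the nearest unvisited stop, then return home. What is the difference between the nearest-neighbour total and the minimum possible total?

Base: P2=3, P5=5, P6=13, P3=14, P4=18, P1=24 ⇒ P2
P2: P5=8, P6=16, P3=17, P4=19, P1=21 ⇒ P5
P5: P3=9, P6=12, P4=13, P1=26 ⇒ P3
P3: P6=21, P4=22, P1=28 ⇒ P6
P6: P1=14, P4=23 ⇒ P1
P1: P4=37 ⇒ P4
NN route Base → P2 → P5 → P3 → P6 → P1 → P4 → Base costs 110.
Optimal: Base → P2 → P1 → P6 → P4 → P3 → P5 → Base costs 97 (by enumerating all 360 distinct tours).
Excess = 110 − 97 = 13.

13 miles longer than the optimal tour.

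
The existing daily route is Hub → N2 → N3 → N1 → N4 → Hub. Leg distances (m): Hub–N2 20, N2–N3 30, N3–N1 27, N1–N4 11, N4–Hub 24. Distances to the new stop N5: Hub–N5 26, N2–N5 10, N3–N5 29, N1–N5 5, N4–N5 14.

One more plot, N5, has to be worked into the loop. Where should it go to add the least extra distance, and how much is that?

Adding 7 m by placing N5 on the N3–N1 leg.

Insertion cost between consecutive stops i–j is d(i,N5) + d(N5,j) − d(i,j):
  between Hub and N2: 26 + 10 − 20 = 16
  between N2 and N3: 10 + 29 − 30 = 9
  between N3 and N1: 29 + 5 − 27 = 7
  between N1 and N4: 5 + 14 − 11 = 8
  between N4 and Hub: 14 + 26 − 24 = 16
Cheapest insertion is between N3 and N1, adding 7.
New total = 112 + 7 = 119.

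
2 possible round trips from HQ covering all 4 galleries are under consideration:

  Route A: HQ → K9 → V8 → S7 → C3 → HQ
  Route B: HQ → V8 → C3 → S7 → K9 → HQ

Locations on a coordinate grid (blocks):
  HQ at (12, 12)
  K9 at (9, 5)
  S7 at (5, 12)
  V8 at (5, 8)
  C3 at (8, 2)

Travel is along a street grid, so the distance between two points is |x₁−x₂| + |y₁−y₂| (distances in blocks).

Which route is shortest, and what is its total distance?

Route A: 10 + 7 + 4 + 13 + 14 = 48
Route B: 11 + 9 + 13 + 11 + 10 = 54

48 blocks — Route A is the shortest.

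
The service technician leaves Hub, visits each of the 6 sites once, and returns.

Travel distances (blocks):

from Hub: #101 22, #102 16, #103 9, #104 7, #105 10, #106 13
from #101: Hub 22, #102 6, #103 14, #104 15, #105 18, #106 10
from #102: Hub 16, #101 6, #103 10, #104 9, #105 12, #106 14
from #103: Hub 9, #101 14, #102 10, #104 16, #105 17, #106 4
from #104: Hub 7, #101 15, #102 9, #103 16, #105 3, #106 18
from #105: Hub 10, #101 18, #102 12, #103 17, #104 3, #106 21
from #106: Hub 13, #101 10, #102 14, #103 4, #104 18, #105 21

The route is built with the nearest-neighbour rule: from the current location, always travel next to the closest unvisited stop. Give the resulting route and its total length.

At Hub the remaining stops are #104 7, #103 9, #105 10, #106 13, #102 16, #101 22; go to #104.
At #104 the remaining stops are #105 3, #102 9, #101 15, #103 16, #106 18; go to #105.
At #105 the remaining stops are #102 12, #103 17, #101 18, #106 21; go to #102.
At #102 the remaining stops are #101 6, #103 10, #106 14; go to #101.
At #101 the remaining stops are #106 10, #103 14; go to #106.
At #106 the remaining stops are #103 4; go to #103.
Return #103→Hub: 9.
Total = 7 + 3 + 12 + 6 + 10 + 4 + 9 = 51.

Nearest-neighbour total = 51 blocks; route Hub → #104 → #105 → #102 → #101 → #106 → #103 → Hub.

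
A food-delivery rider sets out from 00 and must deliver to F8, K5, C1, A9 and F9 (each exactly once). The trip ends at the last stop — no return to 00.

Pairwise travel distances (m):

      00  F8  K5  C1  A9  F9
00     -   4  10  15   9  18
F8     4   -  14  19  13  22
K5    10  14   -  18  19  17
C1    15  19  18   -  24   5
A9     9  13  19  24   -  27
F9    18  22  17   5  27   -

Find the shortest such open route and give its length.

58 m — the minimum one-way total.

There are 5! = 120 possible orderings.
00 - F8 - K5 - C1 - A9 - F9: 4+14+18+24+27 = 87
00 - F8 - K5 - C1 - F9 - A9: 4+14+18+5+27 = 68
00 - F8 - K5 - A9 - C1 - F9: 4+14+19+24+5 = 66
00 - F8 - K5 - A9 - F9 - C1: 4+14+19+27+5 = 69
00 - F8 - K5 - F9 - C1 - A9: 4+14+17+5+24 = 64
00 - F8 - K5 - F9 - A9 - C1: 4+14+17+27+24 = 86
00 - F8 - C1 - K5 - A9 - F9: 4+19+18+19+27 = 87
00 - F8 - C1 - K5 - F9 - A9: 4+19+18+17+27 = 85
00 - F8 - C1 - A9 - K5 - F9: 4+19+24+19+17 = 83
00 - F8 - C1 - A9 - F9 - K5: 4+19+24+27+17 = 91
00 - F8 - C1 - F9 - K5 - A9: 4+19+5+17+19 = 64
00 - F8 - C1 - F9 - A9 - K5: 4+19+5+27+19 = 74
00 - F8 - A9 - K5 - C1 - F9: 4+13+19+18+5 = 59
00 - F8 - A9 - K5 - F9 - C1: 4+13+19+17+5 = 58
… (106 more)
The minimum is 58.
One shortest path: 00 → F8 → A9 → K5 → F9 → C1.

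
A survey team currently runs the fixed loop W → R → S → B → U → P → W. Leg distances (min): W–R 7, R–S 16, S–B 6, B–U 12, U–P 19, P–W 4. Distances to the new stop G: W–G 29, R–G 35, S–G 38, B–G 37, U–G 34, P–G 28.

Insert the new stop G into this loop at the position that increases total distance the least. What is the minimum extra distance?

+43 min — insert G between U and P.

Insertion cost between consecutive stops i–j is d(i,G) + d(G,j) − d(i,j):
  between W and R: 29 + 35 − 7 = 57
  between R and S: 35 + 38 − 16 = 57
  between S and B: 38 + 37 − 6 = 69
  between B and U: 37 + 34 − 12 = 59
  between U and P: 34 + 28 − 19 = 43
  between P and W: 28 + 29 − 4 = 53
Cheapest insertion is between U and P, adding 43.
New total = 64 + 43 = 107.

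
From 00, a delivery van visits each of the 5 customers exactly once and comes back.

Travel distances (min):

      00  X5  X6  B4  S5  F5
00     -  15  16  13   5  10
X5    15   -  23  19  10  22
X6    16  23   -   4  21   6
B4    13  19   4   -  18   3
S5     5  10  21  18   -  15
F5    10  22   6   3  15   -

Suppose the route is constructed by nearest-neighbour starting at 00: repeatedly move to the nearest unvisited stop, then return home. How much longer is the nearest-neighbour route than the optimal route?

00: S5=5, F5=10, B4=13, X5=15, X6=16 ⇒ S5
S5: X5=10, F5=15, B4=18, X6=21 ⇒ X5
X5: B4=19, F5=22, X6=23 ⇒ B4
B4: F5=3, X6=4 ⇒ F5
F5: X6=6 ⇒ X6
NN route 00 → S5 → X5 → B4 → F5 → X6 → 00 costs 59.
Optimal: 00 → S5 → X5 → B4 → X6 → F5 → 00 costs 54 (by enumerating all 60 distinct tours).
Excess = 59 − 54 = 5.

5 min longer than the optimal tour.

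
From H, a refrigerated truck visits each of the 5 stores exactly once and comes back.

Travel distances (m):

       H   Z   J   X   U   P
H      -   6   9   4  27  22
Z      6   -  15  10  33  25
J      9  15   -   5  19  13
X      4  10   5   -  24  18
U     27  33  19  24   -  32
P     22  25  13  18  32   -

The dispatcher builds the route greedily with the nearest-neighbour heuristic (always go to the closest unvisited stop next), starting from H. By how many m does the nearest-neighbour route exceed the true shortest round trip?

16 m longer than the optimal tour.

H: X=4, Z=6, J=9, P=22, U=27 ⇒ X
X: J=5, Z=10, P=18, U=24 ⇒ J
J: P=13, Z=15, U=19 ⇒ P
P: Z=25, U=32 ⇒ Z
Z: U=33 ⇒ U
NN route H → X → J → P → Z → U → H costs 107.
Optimal: H → Z → P → J → U → X → H costs 91 (by enumerating all 60 distinct tours).
Excess = 107 − 91 = 16.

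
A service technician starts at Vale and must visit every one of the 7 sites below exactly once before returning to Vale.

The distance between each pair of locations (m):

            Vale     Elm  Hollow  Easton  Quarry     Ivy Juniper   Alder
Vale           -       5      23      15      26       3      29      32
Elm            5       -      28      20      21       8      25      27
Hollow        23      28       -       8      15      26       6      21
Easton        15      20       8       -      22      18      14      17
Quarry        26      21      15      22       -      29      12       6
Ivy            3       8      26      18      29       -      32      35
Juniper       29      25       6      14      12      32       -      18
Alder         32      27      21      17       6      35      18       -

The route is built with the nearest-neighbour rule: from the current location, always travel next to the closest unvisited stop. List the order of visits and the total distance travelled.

Nearest-neighbour total = 95 m; route Vale → Ivy → Elm → Easton → Hollow → Juniper → Quarry → Alder → Vale.

Vale → [Ivy:3 / Elm:5 / Easton:15 / Hollow:23 / Quarry:26 / Juniper:29 / Alder:32] → Ivy (3)
Ivy → [Elm:8 / Easton:18 / Hollow:26 / Quarry:29 / Juniper:32 / Alder:35] → Elm (8)
Elm → [Easton:20 / Quarry:21 / Juniper:25 / Alder:27 / Hollow:28] → Easton (20)
Easton → [Hollow:8 / Juniper:14 / Alder:17 / Quarry:22] → Hollow (8)
Hollow → [Juniper:6 / Quarry:15 / Alder:21] → Juniper (6)
Juniper → [Quarry:12 / Alder:18] → Quarry (12)
Quarry → [Alder:6] → Alder (6)
Return Alder→Vale: 32.
Total = 3 + 8 + 20 + 8 + 6 + 12 + 6 + 32 = 95.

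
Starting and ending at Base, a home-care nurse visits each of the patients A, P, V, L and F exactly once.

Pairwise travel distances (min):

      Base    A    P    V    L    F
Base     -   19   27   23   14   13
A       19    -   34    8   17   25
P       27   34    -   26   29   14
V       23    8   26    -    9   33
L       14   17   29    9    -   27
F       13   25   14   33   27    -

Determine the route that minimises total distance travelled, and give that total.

Base - A - P - V - L - F - Base: 19+34+26+9+27+13 = 128
Base - A - P - V - F - L - Base: 19+34+26+33+27+14 = 153
Base - A - P - L - V - F - Base: 19+34+29+9+33+13 = 137
Base - A - P - L - F - V - Base: 19+34+29+27+33+23 = 165
Base - A - P - F - V - L - Base: 19+34+14+33+9+14 = 123
Base - A - P - F - L - V - Base: 19+34+14+27+9+23 = 126
Base - A - V - P - L - F - Base: 19+8+26+29+27+13 = 122
Base - A - V - P - F - L - Base: 19+8+26+14+27+14 = 108
Base - A - V - L - P - F - Base: 19+8+9+29+14+13 = 92
Base - A - V - L - F - P - Base: 19+8+9+27+14+27 = 104
Base - A - V - F - P - L - Base: 19+8+33+14+29+14 = 117
Base - A - V - F - L - P - Base: 19+8+33+27+29+27 = 143
Base - A - L - P - V - F - Base: 19+17+29+26+33+13 = 137
Base - A - L - P - F - V - Base: 19+17+29+14+33+23 = 135
… (46 more)
The minimum is 92.
One optimal route: Base → A → V → L → P → F → Base (or its reverse).

Minimum total distance: 92 min.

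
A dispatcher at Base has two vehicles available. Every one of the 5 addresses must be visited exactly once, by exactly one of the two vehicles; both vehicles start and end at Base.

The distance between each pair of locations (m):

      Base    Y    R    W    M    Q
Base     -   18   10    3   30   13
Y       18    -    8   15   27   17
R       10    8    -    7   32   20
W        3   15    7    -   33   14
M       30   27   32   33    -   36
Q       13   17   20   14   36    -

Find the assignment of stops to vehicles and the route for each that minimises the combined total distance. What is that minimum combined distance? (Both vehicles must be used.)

Try each way of splitting the stops between the two vehicles (each non-empty) and, for each split, find the best tour for each vehicle:
  {Y} + {R, W, M, Q}: 36 + 91 = 127
  {R} + {Y, W, M, Q}: 20 + 91 = 111
  {Y, R} + {W, M, Q}: 36 + 83 = 119
  {W} + {Y, R, M, Q}: 6 + 94 = 100
  {Y, W} + {R, M, Q}: 36 + 91 = 127
  {R, W} + {Y, M, Q}: 20 + 87 = 107
  … (15 splits in total)
Best: vehicle 1 Base → W → Base = 6; vehicle 2 Base → R → Y → M → Q → Base = 94; combined 100.

Minimum combined distance: 100 m.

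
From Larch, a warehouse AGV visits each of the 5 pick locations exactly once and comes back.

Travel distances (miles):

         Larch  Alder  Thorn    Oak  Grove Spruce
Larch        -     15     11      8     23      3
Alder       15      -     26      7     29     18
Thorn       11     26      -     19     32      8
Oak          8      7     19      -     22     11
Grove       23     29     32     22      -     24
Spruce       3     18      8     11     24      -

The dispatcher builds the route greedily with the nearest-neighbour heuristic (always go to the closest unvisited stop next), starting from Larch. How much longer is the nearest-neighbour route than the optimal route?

The nearest-neighbour route is 2 miles longer than optimal.

Larch: Spruce=3, Oak=8, Thorn=11, Alder=15, Grove=23 ⇒ Spruce
Spruce: Thorn=8, Oak=11, Alder=18, Grove=24 ⇒ Thorn
Thorn: Oak=19, Alder=26, Grove=32 ⇒ Oak
Oak: Alder=7, Grove=22 ⇒ Alder
Alder: Grove=29 ⇒ Grove
NN route Larch → Spruce → Thorn → Oak → Alder → Grove → Larch costs 89.
Optimal: Larch → Alder → Oak → Grove → Thorn → Spruce → Larch costs 87 (by enumerating all 60 distinct tours).
Excess = 89 − 87 = 2.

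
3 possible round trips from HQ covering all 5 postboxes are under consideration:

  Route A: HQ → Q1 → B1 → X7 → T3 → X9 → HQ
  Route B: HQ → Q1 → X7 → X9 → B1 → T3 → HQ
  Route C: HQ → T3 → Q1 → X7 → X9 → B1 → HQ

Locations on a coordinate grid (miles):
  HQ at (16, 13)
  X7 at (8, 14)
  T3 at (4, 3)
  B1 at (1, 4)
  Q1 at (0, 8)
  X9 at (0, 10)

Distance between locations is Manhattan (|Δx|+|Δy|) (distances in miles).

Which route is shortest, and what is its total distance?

80 miles — Route B is the shortest.

Route A: 21 + 5 + 17 + 15 + 11 + 19 = 88
Route B: 21 + 14 + 12 + 7 + 4 + 22 = 80
Route C: 22 + 9 + 14 + 12 + 7 + 24 = 88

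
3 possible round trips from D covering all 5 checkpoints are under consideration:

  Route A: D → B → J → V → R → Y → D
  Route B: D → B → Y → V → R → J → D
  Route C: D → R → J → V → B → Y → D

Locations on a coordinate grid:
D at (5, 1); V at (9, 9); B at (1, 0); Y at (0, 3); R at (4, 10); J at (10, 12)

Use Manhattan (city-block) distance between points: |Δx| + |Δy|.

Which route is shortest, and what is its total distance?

Route A: 5 + 21 + 4 + 6 + 11 + 7 = 54
Route B: 5 + 4 + 15 + 6 + 8 + 16 = 54
Route C: 10 + 8 + 4 + 17 + 4 + 7 = 50

Shortest is Route C, total 50.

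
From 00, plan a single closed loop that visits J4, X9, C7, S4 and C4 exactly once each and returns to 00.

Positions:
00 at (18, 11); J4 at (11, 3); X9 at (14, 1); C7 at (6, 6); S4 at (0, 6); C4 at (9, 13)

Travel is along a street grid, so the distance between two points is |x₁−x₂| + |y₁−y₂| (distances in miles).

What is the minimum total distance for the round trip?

Shortest round trip = 60 miles.

There are 60 distinct closed tours to check (reversals are equivalent).
00 - J4 - X9 - C7 - S4 - C4 - 00: 15+5+13+6+16+11 = 66
00 - J4 - X9 - C7 - C4 - S4 - 00: 15+5+13+10+16+23 = 82
00 - J4 - X9 - S4 - C7 - C4 - 00: 15+5+19+6+10+11 = 66
00 - J4 - X9 - S4 - C4 - C7 - 00: 15+5+19+16+10+17 = 82
00 - J4 - X9 - C4 - C7 - S4 - 00: 15+5+17+10+6+23 = 76
00 - J4 - X9 - C4 - S4 - C7 - 00: 15+5+17+16+6+17 = 76
00 - J4 - C7 - X9 - S4 - C4 - 00: 15+8+13+19+16+11 = 82
00 - J4 - C7 - X9 - C4 - S4 - 00: 15+8+13+17+16+23 = 92
00 - J4 - C7 - S4 - X9 - C4 - 00: 15+8+6+19+17+11 = 76
00 - J4 - C7 - S4 - C4 - X9 - 00: 15+8+6+16+17+14 = 76
00 - J4 - C7 - C4 - X9 - S4 - 00: 15+8+10+17+19+23 = 92
00 - J4 - C7 - C4 - S4 - X9 - 00: 15+8+10+16+19+14 = 82
00 - J4 - S4 - X9 - C7 - C4 - 00: 15+14+19+13+10+11 = 82
00 - J4 - S4 - X9 - C4 - C7 - 00: 15+14+19+17+10+17 = 92
… (46 more)
00 - X9 - J4 - C7 - S4 - C4 - 00: 14+5+8+6+16+11 = 60  ← best
The minimum is 60.
One optimal route: 00 → X9 → J4 → C7 → S4 → C4 → 00 (or its reverse).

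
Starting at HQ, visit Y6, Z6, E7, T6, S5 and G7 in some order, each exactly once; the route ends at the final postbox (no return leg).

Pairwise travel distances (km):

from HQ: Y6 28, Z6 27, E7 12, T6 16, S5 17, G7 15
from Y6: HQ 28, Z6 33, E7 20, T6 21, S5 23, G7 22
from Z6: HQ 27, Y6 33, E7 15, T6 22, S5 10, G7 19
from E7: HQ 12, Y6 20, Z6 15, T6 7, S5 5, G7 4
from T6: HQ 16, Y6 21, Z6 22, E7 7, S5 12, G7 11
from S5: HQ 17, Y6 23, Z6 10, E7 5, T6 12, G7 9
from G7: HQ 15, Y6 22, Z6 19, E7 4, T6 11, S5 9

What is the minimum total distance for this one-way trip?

Shortest open route: 77 km.

There are 6! = 720 possible orderings.
HQ → Y6 → Z6 → E7 → T6 → S5 → G7: 28+33+15+7+12+9 = 104
HQ → Y6 → Z6 → E7 → T6 → G7 → S5: 28+33+15+7+11+9 = 103
HQ → Y6 → Z6 → E7 → S5 → T6 → G7: 28+33+15+5+12+11 = 104
HQ → Y6 → Z6 → E7 → S5 → G7 → T6: 28+33+15+5+9+11 = 101
HQ → Y6 → Z6 → E7 → G7 → T6 → S5: 28+33+15+4+11+12 = 103
HQ → Y6 → Z6 → E7 → G7 → S5 → T6: 28+33+15+4+9+12 = 101
HQ → Y6 → Z6 → T6 → E7 → S5 → G7: 28+33+22+7+5+9 = 104
HQ → Y6 → Z6 → T6 → E7 → G7 → S5: 28+33+22+7+4+9 = 103
… (712 more)
HQ → G7 → Z6 → S5 → E7 → T6 → Y6: 15+19+10+5+7+21 = 77  ← best
The minimum is 77.
One shortest path: HQ → G7 → Z6 → S5 → E7 → T6 → Y6.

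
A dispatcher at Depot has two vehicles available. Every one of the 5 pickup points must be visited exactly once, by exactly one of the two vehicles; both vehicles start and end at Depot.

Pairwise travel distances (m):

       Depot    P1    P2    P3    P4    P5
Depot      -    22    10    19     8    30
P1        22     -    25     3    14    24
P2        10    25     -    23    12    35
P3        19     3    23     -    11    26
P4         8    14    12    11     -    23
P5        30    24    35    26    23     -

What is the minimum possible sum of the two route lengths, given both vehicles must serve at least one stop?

Check every non-empty split of the stops between the two vehicles; for each half take its own optimal tour:
  {P1} + {P2, P3, P4, P5}: 44 + 89 = 133
  {P2} + {P1, P3, P4, P5}: 20 + 76 = 96
  {P1, P2} + {P3, P4, P5}: 57 + 75 = 132
  {P3} + {P1, P2, P4, P5}: 38 + 90 = 128
  {P1, P3} + {P2, P4, P5}: 44 + 75 = 119
  {P2, P3} + {P1, P4, P5}: 52 + 76 = 128
  … (15 splits in total)
Best: vehicle 1 Depot → P2 → Depot = 20; vehicle 2 Depot → P4 → P3 → P1 → P5 → Depot = 76; combined 96.

96 m — the smallest possible combined total.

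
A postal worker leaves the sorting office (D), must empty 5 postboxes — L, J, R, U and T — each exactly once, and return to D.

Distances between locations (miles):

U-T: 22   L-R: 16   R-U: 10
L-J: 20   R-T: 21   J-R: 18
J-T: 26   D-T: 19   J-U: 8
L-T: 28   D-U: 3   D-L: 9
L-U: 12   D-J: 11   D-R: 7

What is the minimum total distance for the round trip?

Shortest round trip = 83 miles.

D-L-J-R-U-T-D: 9+20+18+10+22+19 = 98
D-L-J-R-T-U-D: 9+20+18+21+22+3 = 93
D-L-J-U-R-T-D: 9+20+8+10+21+19 = 87
D-L-J-U-T-R-D: 9+20+8+22+21+7 = 87
D-L-J-T-R-U-D: 9+20+26+21+10+3 = 89
D-L-J-T-U-R-D: 9+20+26+22+10+7 = 94
D-L-R-J-U-T-D: 9+16+18+8+22+19 = 92
D-L-R-J-T-U-D: 9+16+18+26+22+3 = 94
D-L-R-U-J-T-D: 9+16+10+8+26+19 = 88
D-L-R-U-T-J-D: 9+16+10+22+26+11 = 94
D-L-R-T-J-U-D: 9+16+21+26+8+3 = 83
D-L-R-T-U-J-D: 9+16+21+22+8+11 = 87
D-L-U-J-R-T-D: 9+12+8+18+21+19 = 87
D-L-U-J-T-R-D: 9+12+8+26+21+7 = 83
… (46 more)
The minimum is 83.
One optimal route: D → L → R → T → J → U → D (or its reverse).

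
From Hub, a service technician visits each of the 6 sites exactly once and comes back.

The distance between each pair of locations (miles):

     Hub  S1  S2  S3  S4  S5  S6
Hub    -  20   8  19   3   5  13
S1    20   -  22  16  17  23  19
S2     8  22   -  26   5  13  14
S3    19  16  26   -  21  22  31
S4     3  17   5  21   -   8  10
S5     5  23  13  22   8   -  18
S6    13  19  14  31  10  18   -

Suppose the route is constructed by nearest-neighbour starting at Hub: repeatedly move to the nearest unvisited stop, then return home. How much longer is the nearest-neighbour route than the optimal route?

The nearest-neighbour route is 9 miles longer than optimal.

Hub: S4=3, S5=5, S2=8, S6=13, S3=19, S1=20 ⇒ S4
S4: S2=5, S5=8, S6=10, S1=17, S3=21 ⇒ S2
S2: S5=13, S6=14, S1=22, S3=26 ⇒ S5
S5: S6=18, S3=22, S1=23 ⇒ S6
S6: S1=19, S3=31 ⇒ S1
S1: S3=16 ⇒ S3
NN route Hub → S4 → S2 → S5 → S6 → S1 → S3 → Hub costs 93.
Optimal: Hub → S4 → S2 → S6 → S1 → S3 → S5 → Hub costs 84 (by enumerating all 360 distinct tours).
Excess = 93 − 84 = 9.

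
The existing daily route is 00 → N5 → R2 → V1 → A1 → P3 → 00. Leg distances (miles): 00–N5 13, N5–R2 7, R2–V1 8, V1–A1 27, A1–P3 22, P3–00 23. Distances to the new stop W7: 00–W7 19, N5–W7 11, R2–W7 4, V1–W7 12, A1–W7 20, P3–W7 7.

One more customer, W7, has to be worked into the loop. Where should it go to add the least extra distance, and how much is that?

+3 miles — insert W7 between P3 and 00.

Insertion cost between consecutive stops i–j is d(i,W7) + d(W7,j) − d(i,j):
  between 00 and N5: 19 + 11 − 13 = 17
  between N5 and R2: 11 + 4 − 7 = 8
  between R2 and V1: 4 + 12 − 8 = 8
  between V1 and A1: 12 + 20 − 27 = 5
  between A1 and P3: 20 + 7 − 22 = 5
  between P3 and 00: 7 + 19 − 23 = 3
Cheapest insertion is between P3 and 00, adding 3.
New total = 100 + 3 = 103.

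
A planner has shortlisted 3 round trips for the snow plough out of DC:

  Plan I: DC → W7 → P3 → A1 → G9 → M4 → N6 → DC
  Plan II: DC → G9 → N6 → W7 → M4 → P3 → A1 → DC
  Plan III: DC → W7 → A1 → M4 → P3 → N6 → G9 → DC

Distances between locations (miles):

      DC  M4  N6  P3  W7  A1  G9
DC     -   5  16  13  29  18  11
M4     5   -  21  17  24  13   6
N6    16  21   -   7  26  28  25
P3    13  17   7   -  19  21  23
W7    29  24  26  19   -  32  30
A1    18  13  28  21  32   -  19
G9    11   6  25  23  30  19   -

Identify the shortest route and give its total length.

Plan I: 29 + 19 + 21 + 19 + 6 + 21 + 16 = 131
Plan II: 11 + 25 + 26 + 24 + 17 + 21 + 18 = 142
Plan III: 29 + 32 + 13 + 17 + 7 + 25 + 11 = 134

Shortest is Plan I, total 131 miles.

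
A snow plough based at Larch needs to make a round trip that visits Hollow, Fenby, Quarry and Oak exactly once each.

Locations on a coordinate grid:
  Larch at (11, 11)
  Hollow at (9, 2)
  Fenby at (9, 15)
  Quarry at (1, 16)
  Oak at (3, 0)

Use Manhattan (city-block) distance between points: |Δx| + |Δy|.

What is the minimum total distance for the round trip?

With 4 stops there are 4!/2 = 12 distinct round trips (a route and its reverse cost the same).
Larch-Hollow-Fenby-Quarry-Oak-Larch: 11+13+9+18+19 = 70
Larch-Hollow-Fenby-Oak-Quarry-Larch: 11+13+21+18+15 = 78
Larch-Hollow-Quarry-Fenby-Oak-Larch: 11+22+9+21+19 = 82
Larch-Hollow-Quarry-Oak-Fenby-Larch: 11+22+18+21+6 = 78
Larch-Hollow-Oak-Fenby-Quarry-Larch: 11+8+21+9+15 = 64
Larch-Hollow-Oak-Quarry-Fenby-Larch: 11+8+18+9+6 = 52
Larch-Fenby-Hollow-Quarry-Oak-Larch: 6+13+22+18+19 = 78
Larch-Fenby-Hollow-Oak-Quarry-Larch: 6+13+8+18+15 = 60
Larch-Fenby-Quarry-Hollow-Oak-Larch: 6+9+22+8+19 = 64
Larch-Fenby-Oak-Hollow-Quarry-Larch: 6+21+8+22+15 = 72
Larch-Quarry-Hollow-Fenby-Oak-Larch: 15+22+13+21+19 = 90
Larch-Quarry-Fenby-Hollow-Oak-Larch: 15+9+13+8+19 = 64
The minimum is 52.
One optimal route: Larch → Hollow → Oak → Quarry → Fenby → Larch (or its reverse).

Shortest round trip = 52.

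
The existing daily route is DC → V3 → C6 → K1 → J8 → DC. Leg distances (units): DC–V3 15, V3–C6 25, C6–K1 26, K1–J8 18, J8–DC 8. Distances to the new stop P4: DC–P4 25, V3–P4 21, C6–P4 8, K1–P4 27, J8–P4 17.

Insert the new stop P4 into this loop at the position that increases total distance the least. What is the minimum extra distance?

Adding 4 by placing P4 on the V3–C6 leg.

Insertion cost between consecutive stops i–j is d(i,P4) + d(P4,j) − d(i,j):
  between DC and V3: 25 + 21 − 15 = 31
  between V3 and C6: 21 + 8 − 25 = 4
  between C6 and K1: 8 + 27 − 26 = 9
  between K1 and J8: 27 + 17 − 18 = 26
  between J8 and DC: 17 + 25 − 8 = 34
Cheapest insertion is between V3 and C6, adding 4.
New total = 92 + 4 = 96.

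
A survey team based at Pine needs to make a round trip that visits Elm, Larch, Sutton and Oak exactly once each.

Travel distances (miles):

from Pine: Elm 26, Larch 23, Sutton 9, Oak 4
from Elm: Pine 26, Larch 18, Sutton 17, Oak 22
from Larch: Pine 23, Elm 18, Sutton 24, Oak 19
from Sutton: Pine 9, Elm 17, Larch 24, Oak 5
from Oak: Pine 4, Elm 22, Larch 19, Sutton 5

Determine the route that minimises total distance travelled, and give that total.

With 4 stops there are 4!/2 = 12 distinct round trips (a route and its reverse cost the same).
Pine-Elm-Larch-Sutton-Oak-Pine: 26+18+24+5+4 = 77
Pine-Elm-Larch-Oak-Sutton-Pine: 26+18+19+5+9 = 77
Pine-Elm-Sutton-Larch-Oak-Pine: 26+17+24+19+4 = 90
Pine-Elm-Sutton-Oak-Larch-Pine: 26+17+5+19+23 = 90
Pine-Elm-Oak-Larch-Sutton-Pine: 26+22+19+24+9 = 100
Pine-Elm-Oak-Sutton-Larch-Pine: 26+22+5+24+23 = 100
Pine-Larch-Elm-Sutton-Oak-Pine: 23+18+17+5+4 = 67
Pine-Larch-Elm-Oak-Sutton-Pine: 23+18+22+5+9 = 77
Pine-Larch-Sutton-Elm-Oak-Pine: 23+24+17+22+4 = 90
Pine-Larch-Oak-Elm-Sutton-Pine: 23+19+22+17+9 = 90
Pine-Sutton-Elm-Larch-Oak-Pine: 9+17+18+19+4 = 67
Pine-Sutton-Larch-Elm-Oak-Pine: 9+24+18+22+4 = 77
The minimum is 67.
One optimal route: Pine → Larch → Elm → Sutton → Oak → Pine (or its reverse).

Minimum total distance: 67 miles.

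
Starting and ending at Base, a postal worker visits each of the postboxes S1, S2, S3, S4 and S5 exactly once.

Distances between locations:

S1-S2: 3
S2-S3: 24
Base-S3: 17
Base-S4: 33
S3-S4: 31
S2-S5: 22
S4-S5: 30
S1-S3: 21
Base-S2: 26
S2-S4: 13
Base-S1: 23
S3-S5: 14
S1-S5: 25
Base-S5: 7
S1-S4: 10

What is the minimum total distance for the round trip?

Minimum total distance: 90.

With 5 stops there are 5!/2 = 60 distinct round trips (a route and its reverse cost the same).
Base→S1→S2→S3→S4→S5→Base: 23+3+24+31+30+7 = 118
Base→S1→S2→S3→S5→S4→Base: 23+3+24+14+30+33 = 127
Base→S1→S2→S4→S3→S5→Base: 23+3+13+31+14+7 = 91
Base→S1→S2→S4→S5→S3→Base: 23+3+13+30+14+17 = 100
Base→S1→S2→S5→S3→S4→Base: 23+3+22+14+31+33 = 126
Base→S1→S2→S5→S4→S3→Base: 23+3+22+30+31+17 = 126
Base→S1→S3→S2→S4→S5→Base: 23+21+24+13+30+7 = 118
Base→S1→S3→S2→S5→S4→Base: 23+21+24+22+30+33 = 153
Base→S1→S3→S4→S2→S5→Base: 23+21+31+13+22+7 = 117
Base→S1→S3→S4→S5→S2→Base: 23+21+31+30+22+26 = 153
Base→S1→S3→S5→S2→S4→Base: 23+21+14+22+13+33 = 126
Base→S1→S3→S5→S4→S2→Base: 23+21+14+30+13+26 = 127
Base→S1→S4→S2→S3→S5→Base: 23+10+13+24+14+7 = 91
Base→S1→S4→S2→S5→S3→Base: 23+10+13+22+14+17 = 99
… (46 more)
Base→S3→S1→S4→S2→S5→Base: 17+21+10+13+22+7 = 90  ← best
The minimum is 90.
One optimal route: Base → S3 → S1 → S4 → S2 → S5 → Base (or its reverse).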